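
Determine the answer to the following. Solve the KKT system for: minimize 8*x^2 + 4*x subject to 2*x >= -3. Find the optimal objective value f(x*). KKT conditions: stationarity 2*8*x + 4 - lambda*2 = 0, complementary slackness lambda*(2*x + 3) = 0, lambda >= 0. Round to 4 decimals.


Step 1: Try lambda = 0 (constraint inactive).
Stationarity: 2*8*x + 4 = 0
x* = -4/(2*8) = -0.25
Check constraint: 2*-0.25 = -0.5 >= -3 -- satisfied.
Step 2: Compute optimal value.
f(x*) = 8*(-0.25)^2 + 4*(-0.25) = -0.5


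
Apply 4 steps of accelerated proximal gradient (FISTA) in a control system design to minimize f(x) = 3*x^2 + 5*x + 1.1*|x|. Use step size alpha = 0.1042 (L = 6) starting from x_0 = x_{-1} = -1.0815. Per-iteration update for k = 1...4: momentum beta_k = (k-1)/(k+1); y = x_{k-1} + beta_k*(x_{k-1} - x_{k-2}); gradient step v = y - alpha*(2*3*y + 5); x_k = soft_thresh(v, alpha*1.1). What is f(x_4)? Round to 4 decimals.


FISTA on f(x) = 3*x^2 + 5*x + 1.1*|x|
L = 6, alpha = 0.1042
Iteration 1: beta = 0.0, y = -1.0815 + 0.0*(-1.0815 + 1.0815) = -1.0815
  grad(y) = -1.489, v = y - alpha*grad = -0.9263
  prox(v) = soft_thresh(-0.9263, 0.1146) = -0.8117
Iteration 2: beta = 0.3333, y = -0.8117 + 0.3333*(-0.8117 + 1.0815) = -0.7218
  grad(y) = 0.6692, v = y - alpha*grad = -0.7915
  prox(v) = soft_thresh(-0.7915, 0.1146) = -0.6769
Iteration 3: beta = 0.5, y = -0.6769 + 0.5*(-0.6769 + 0.8117) = -0.6095
  grad(y) = 1.343, v = y - alpha*grad = -0.7494
  prox(v) = soft_thresh(-0.7494, 0.1146) = -0.6348
Iteration 4: beta = 0.6, y = -0.6348 + 0.6*(-0.6348 + 0.6769) = -0.6096
  grad(y) = 1.3426, v = y - alpha*grad = -0.7495
  prox(v) = soft_thresh(-0.7495, 0.1146) = -0.6348
f(x_4) = 3*(-0.6348)^2 + 5*(-0.6348) + 1.1*|-0.6348| = -1.2668


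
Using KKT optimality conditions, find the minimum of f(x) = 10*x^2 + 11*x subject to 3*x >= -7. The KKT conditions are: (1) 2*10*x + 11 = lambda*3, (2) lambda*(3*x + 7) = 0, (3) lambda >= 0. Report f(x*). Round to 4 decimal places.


Step 1: Try lambda = 0 (constraint inactive).
Stationarity: 2*10*x + 11 = 0
x* = -11/(2*10) = -0.55
Check constraint: 3*-0.55 = -1.65 >= -7 -- satisfied.
Step 2: Compute optimal value.
f(x*) = 10*(-0.55)^2 + 11*(-0.55) = -3.025


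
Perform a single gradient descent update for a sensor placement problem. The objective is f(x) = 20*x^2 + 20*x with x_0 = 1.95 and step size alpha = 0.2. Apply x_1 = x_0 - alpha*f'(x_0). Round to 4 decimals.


We compute the gradient at x_0 and apply the update.
f'(x) = 40*x + 20
f'(1.95) = 40*1.95 + 20 = 98.0
x_1 = 1.95 - 0.2*98.0 = -17.65


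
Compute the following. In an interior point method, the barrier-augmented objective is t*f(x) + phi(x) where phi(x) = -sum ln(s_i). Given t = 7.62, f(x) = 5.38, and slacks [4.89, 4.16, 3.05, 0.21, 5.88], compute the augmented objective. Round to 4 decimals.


Step 1: Compute log-barrier.
ln values: [1.5872, 1.4255, 1.1151, -1.5606, 1.7716]
phi = -(1.5872 + 1.4255 + 1.1151 - 1.5606 + 1.7716) = -4.3388
Step 2: Compute augmented objective.
t*f(x) = 7.62*5.38 = 40.9956
Total = 40.9956 - 4.3388 = 36.6568


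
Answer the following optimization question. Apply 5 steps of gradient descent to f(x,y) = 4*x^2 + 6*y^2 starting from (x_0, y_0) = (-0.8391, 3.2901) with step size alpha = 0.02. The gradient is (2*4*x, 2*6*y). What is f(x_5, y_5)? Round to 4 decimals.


Gradient descent on f(x,y) = 4*x^2 + 6*y^2.
Starting point: (-0.8391, 3.2901), alpha = 0.02
Step 1: grad_x = 2*4*-0.8391 = -6.7128, grad_y = 2*6*3.2901 = 39.4812
  x_1 = -0.8391 - 0.02*-6.7128 = -0.7048
  y_1 = 3.2901 - 0.02*39.4812 = 2.5005
Step 2: grad_x = 2*4*-0.7048 = -5.6388, grad_y = 2*6*2.5005 = 30.0057
  x_2 = -0.7048 - 0.02*-5.6388 = -0.5921
  y_2 = 2.5005 - 0.02*30.0057 = 1.9004
Step 3: grad_x = 2*4*-0.5921 = -4.7366, grad_y = 2*6*1.9004 = 22.8043
  x_3 = -0.5921 - 0.02*-4.7366 = -0.4973
  y_3 = 1.9004 - 0.02*22.8043 = 1.4443
Step 4: grad_x = 2*4*-0.4973 = -3.9787, grad_y = 2*6*1.4443 = 17.3313
  x_4 = -0.4973 - 0.02*-3.9787 = -0.4178
  y_4 = 1.4443 - 0.02*17.3313 = 1.0976
Step 5: grad_x = 2*4*-0.4178 = -3.3421, grad_y = 2*6*1.0976 = 13.1718
  x_5 = -0.4178 - 0.02*-3.3421 = -0.3509
  y_5 = 1.0976 - 0.02*13.1718 = 0.8342
f(-0.3509, 0.8342) = 4*(-0.3509)^2 + 6*0.8342^2 = 4.6681


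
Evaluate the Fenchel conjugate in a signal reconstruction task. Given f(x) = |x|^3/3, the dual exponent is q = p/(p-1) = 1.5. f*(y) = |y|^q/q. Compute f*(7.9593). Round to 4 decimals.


The conjugate exponent q satisfies 1/p + 1/q = 1.
p = 3, so q = 3/(3 - 1) = 1.5
|y|^q = 7.9593^1.5 = 22.455
f*(7.9593) = 22.455 / 1.5 = 14.97


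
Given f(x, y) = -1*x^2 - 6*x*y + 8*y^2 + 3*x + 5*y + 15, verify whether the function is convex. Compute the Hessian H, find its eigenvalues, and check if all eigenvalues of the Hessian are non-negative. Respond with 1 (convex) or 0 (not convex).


The Hessian of f(x,y) = -1*x^2 - 6*x*y + 8*y^2 + 3*x + 5*y + 15 is:
H = [[-2, -6], [-6, 16]]
Trace = -2 + 16 = 14
Determinant = -2*16 - (-6)^2 = -68
Discriminant = (14)^2 - 4*-68 = 468.0
Eigenvalues: lambda_1 = -3.8167, lambda_2 = 17.8167
The function is not convex.

0


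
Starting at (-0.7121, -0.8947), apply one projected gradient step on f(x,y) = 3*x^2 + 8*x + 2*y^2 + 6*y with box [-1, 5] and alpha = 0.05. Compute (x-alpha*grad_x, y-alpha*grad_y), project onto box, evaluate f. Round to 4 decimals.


Step 1: Compute gradient at (-0.7121, -0.8947).
grad_x = 2*3*-0.7121 + 8 = 3.7274
grad_y = 2*2*-0.8947 + 6 = 2.4212
Step 2: Gradient step.
x_raw = -0.7121 - 0.05*3.7274 = -0.8985
y_raw = -0.8947 - 0.05*2.4212 = -1.0158
Step 3: Project onto [-1, 5].
x_proj = clip(-0.8985) = -0.8985
y_proj = clip(-1.0158) = -1.0
Step 4: Evaluate f.
f(-0.8985, -1.0) = -8.766


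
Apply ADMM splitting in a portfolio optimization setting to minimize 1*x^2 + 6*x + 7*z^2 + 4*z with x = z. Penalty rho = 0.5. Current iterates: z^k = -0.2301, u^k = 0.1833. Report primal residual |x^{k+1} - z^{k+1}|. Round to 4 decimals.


ADMM iteration with rho = 0.5, z^k = -0.2301, u^k = 0.1833
Step 1: x-update.
Minimize 1*x^2 + 6*x + (0.5/2)*(x + 0.2301 + 0.1833)^2
FOC: (2*1 + 0.5)*x = -6 + 0.5*(-0.2301 - 0.1833)
x^{k+1} = -2.4827
Step 2: z-update.
Minimize 7*z^2 + 4*z + (0.5/2)*(-2.4827 - z + 0.1833)^2
FOC: (2*7 + 0.5)*z = -4 + 0.5*(-2.4827 + 0.1833)
z^{k+1} = -0.3552
Step 3: u-update.
u^{k+1} = 0.1833 - 2.4827 + 0.3552 = -1.9442
Step 4: Primal residual = |-2.4827 + 0.3552| = 2.1275


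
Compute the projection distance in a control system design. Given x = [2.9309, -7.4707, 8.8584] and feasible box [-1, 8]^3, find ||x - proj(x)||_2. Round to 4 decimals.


Project each component onto [-1, 8].
clip(2.9309) = 2.9309, clip(-7.4707) = -1.0, clip(8.8584) = 8.0
Projection = [2.9309, -1.0, 8.0]
Squared diffs: [0.0, 41.87, 0.7369]
Distance = sqrt(42.6069) = 6.5274


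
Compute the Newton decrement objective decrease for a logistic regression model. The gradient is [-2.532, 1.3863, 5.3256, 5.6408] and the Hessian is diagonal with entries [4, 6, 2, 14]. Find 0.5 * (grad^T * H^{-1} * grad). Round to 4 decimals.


Step 1: H is diagonal, so H^(-1) * g = [-0.633, 0.2311, 2.6628, 0.4029].
Step 2: g^T H^(-1) g = sum_i g_i^2 / H_ii
  = (-2.532)^2/4 + (1.3863)^2/6 + (5.3256)^2/2 + (5.6408)^2/14
  = 1.6028 + 0.3203 + 14.181 + 2.2728 = 18.3768
Step 3: Objective decrease = 0.5 * g^T H^(-1) g = 9.1884


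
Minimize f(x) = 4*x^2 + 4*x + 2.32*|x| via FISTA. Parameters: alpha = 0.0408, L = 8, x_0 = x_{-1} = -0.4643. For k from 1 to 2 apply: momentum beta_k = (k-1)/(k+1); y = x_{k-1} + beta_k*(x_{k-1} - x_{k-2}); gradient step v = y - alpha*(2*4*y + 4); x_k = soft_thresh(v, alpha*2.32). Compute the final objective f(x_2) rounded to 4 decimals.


FISTA on f(x) = 4*x^2 + 4*x + 2.32*|x|
L = 8, alpha = 0.0408
Iteration 1: beta = 0.0, y = -0.4643 + 0.0*(-0.4643 + 0.4643) = -0.4643
  grad(y) = 0.2856, v = y - alpha*grad = -0.476
  prox(v) = soft_thresh(-0.476, 0.0947) = -0.3813
Iteration 2: beta = 0.3333, y = -0.3813 + 0.3333*(-0.3813 + 0.4643) = -0.3536
  grad(y) = 1.171, v = y - alpha*grad = -0.4014
  prox(v) = soft_thresh(-0.4014, 0.0947) = -0.3067
f(x_2) = 4*(-0.3067)^2 + 4*(-0.3067) + 2.32*|-0.3067| = -0.139


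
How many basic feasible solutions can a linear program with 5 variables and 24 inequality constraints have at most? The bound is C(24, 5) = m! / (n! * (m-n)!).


Each vertex corresponds to some choice of n active constraints out of m, so the number of vertices is at most C(m, n) = m! / (n!(m-n)!).
m = 24, n = 5
Numerator: 24 * 23 * 22 * 21 * 20
Denominator: 5! = 120
C(24, 5) = 42504


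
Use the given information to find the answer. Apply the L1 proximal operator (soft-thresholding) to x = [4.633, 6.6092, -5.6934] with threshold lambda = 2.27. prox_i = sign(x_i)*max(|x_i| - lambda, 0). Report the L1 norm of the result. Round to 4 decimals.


Soft-thresholding with lambda = 2.27:
prox(4.633) = sign(4.633)*max(|4.633| - 2.27, 0) = 2.363
prox(6.6092) = sign(6.6092)*max(|6.6092| - 2.27, 0) = 4.3392
prox(-5.6934) = sign(-5.6934)*max(|-5.6934| - 2.27, 0) = -3.4234
prox(x) = [2.363, 4.3392, -3.4234]
||prox(x)||_1 = 2.363 + 4.3392 + 3.4234 = 10.1256


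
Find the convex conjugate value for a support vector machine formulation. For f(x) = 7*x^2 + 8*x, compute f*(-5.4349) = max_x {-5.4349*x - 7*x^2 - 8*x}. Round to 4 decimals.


f*(y) = sup_x {y*x - a*x^2 - b*x} = sup_x {(y-b)*x - a*x^2}
FOC: (y - b) - 2a*x = 0 => x* = (y - b)/(2a)
x* = (-5.4349 - 8)/(2*7) = -0.9596
f*(-5.4349) = (y-b)^2/(4a) = (-5.4349 - 8)^2/(4*7)
= 180.4965/28 = 6.4463


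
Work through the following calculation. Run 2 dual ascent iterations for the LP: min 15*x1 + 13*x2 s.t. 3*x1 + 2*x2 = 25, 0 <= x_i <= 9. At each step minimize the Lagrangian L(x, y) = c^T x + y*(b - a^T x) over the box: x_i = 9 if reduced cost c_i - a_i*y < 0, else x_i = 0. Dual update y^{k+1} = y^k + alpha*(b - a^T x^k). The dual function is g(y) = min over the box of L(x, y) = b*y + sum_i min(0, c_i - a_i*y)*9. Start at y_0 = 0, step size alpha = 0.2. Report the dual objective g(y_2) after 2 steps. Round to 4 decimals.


Dual ascent for LP: min 15*x1 + 13*x2, 3*x1 + 2*x2 = 25, 0 <= x_i <= 9
Step 1: y^k = 0.0, reduced costs: (15.0, 13.0)
  x^k = (0.0, 0.0), subgradient = b - a^T x = 25.0
  y^{k+1} = 0.0 + 0.2*25.0 = 5.0
Step 2: y^k = 5.0, reduced costs: (0.0, 3.0)
  x^k = (0.0, 0.0), subgradient = b - a^T x = 25.0
  y^{k+1} = 5.0 + 0.2*25.0 = 10.0
Dual objective at y_2 = 10.0: reduced costs (-15.0, -7.0), box minimizer x = (9.0, 9.0)
g(y_2) = b*y + (c1 - a1*y)*x1 + (c2 - a2*y)*x2 = 25*10.0 + (-15.0)*9.0 + (-7.0)*9.0 = 250.0 - 135.0 - 63.0 = 52.0


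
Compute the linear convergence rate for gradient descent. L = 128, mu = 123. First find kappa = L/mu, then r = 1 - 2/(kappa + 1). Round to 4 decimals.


Step 1: Compute the condition number.
kappa = L/mu = 128/123 = 1.0407
Step 2: Compute the convergence rate.
r = 1 - 2/(kappa + 1) = 1 - 2*mu/(L + mu) = (L - mu)/(L + mu) = 5/251 = 0.0199


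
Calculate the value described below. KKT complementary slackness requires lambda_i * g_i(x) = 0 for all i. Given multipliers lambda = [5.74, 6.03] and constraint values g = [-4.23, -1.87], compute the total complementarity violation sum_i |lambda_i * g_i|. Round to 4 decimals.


KKT complementary slackness check:
lambda_1 * g_1 = 5.74 * -4.23 = -24.2802
lambda_2 * g_2 = 6.03 * -1.87 = -11.2761
Total violation = 24.2802 + 11.2761 = 35.5563


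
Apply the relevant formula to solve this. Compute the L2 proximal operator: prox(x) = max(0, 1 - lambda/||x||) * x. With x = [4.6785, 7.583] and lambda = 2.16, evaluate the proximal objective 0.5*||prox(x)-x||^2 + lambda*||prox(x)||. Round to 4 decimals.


Step 1: Compute ||x||.
||x|| = 8.9101
Step 2: Compute scaling factor.
scale = max(0, 1 - 2.16/8.9101) = 0.7576
Step 3: prox(x) = [3.5443, 5.7447]
||prox(x)|| = 6.7501
Step 4: Proximal objective.
0.5*||prox-x||^2 = 2.3328
lambda*||prox|| = 14.5802
Total = 16.9131


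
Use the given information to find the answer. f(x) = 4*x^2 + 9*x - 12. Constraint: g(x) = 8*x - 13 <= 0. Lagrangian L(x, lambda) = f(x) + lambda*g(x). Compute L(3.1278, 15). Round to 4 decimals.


Step 1: Evaluate f(x).
f(3.1278) = 4*3.1278^2 + 9*3.1278 - 12 = 55.2827
Step 2: Evaluate g(x).
g(3.1278) = 8*3.1278 - 13 = 12.0224
Step 3: Compute Lagrangian.
L = 55.2827 + 15*12.0224 = 235.6187


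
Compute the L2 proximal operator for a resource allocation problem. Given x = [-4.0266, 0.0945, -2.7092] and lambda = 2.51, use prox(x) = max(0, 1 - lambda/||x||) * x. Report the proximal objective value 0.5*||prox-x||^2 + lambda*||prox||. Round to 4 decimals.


Step 1: Compute ||x||.
||x|| = 4.8541
Step 2: Compute scaling factor.
scale = max(0, 1 - 2.51/4.8541) = 0.4829
Step 3: prox(x) = [-1.9445, 0.0456, -1.3083]
||prox(x)|| = 2.3441
Step 4: Proximal objective.
0.5*||prox-x||^2 = 3.1501
lambda*||prox|| = 5.8837
Total = 9.0337


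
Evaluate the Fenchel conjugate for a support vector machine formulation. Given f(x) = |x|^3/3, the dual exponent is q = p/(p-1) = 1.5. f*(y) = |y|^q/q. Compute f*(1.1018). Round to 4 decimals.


The conjugate exponent q satisfies 1/p + 1/q = 1.
p = 3, so q = 3/(3 - 1) = 1.5
|y|^q = 1.1018^1.5 = 1.1565
f*(1.1018) = 1.1565 / 1.5 = 0.771


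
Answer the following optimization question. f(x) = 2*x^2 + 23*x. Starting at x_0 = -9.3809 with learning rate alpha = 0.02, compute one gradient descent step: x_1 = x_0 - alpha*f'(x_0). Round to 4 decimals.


We compute the gradient at x_0 and apply the update.
f'(x) = 4*x + 23
f'(-9.3809) = 4*-9.3809 + 23 = -14.5236
x_1 = -9.3809 - 0.02*-14.5236 = -9.0904


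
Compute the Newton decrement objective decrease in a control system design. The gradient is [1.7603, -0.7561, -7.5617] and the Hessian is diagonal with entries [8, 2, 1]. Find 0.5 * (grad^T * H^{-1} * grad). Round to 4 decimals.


Step 1: H is diagonal, so H^(-1) * g = [0.22, -0.3781, -7.5617].
Step 2: g^T H^(-1) g = sum_i g_i^2 / H_ii
  = (1.7603)^2/8 + (-0.7561)^2/2 + (-7.5617)^2/1
  = 0.3873 + 0.2858 + 57.1793 = 57.8525
Step 3: Objective decrease = 0.5 * g^T H^(-1) g = 28.9262


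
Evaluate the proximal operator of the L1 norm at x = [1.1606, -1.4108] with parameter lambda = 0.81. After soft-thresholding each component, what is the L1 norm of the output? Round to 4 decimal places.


Soft-thresholding with lambda = 0.81:
prox(1.1606) = sign(1.1606)*max(|1.1606| - 0.81, 0) = 0.3506
prox(-1.4108) = sign(-1.4108)*max(|-1.4108| - 0.81, 0) = -0.6008
prox(x) = [0.3506, -0.6008]
||prox(x)||_1 = 0.3506 + 0.6008 = 0.9514


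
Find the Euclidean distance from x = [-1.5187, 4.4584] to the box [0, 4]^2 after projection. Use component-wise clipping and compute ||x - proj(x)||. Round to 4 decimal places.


Project each component onto [0, 4].
clip(-1.5187) = 0.0, clip(4.4584) = 4.0
Projection = [0.0, 4.0]
Squared diffs: [2.3064, 0.2101]
Distance = sqrt(2.5165) = 1.5864


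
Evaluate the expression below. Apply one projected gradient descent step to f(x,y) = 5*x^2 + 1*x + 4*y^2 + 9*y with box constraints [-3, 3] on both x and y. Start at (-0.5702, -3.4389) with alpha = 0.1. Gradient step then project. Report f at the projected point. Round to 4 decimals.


Step 1: Compute gradient at (-0.5702, -3.4389).
grad_x = 2*5*-0.5702 + 1 = -4.702
grad_y = 2*4*-3.4389 + 9 = -18.5112
Step 2: Gradient step.
x_raw = -0.5702 - 0.1*-4.702 = -0.1
y_raw = -3.4389 - 0.1*-18.5112 = -1.5878
Step 3: Project onto [-3, 3].
x_proj = clip(-0.1) = -0.1
y_proj = clip(-1.5878) = -1.5878
Step 4: Evaluate f.
f(-0.1, -1.5878) = -4.2558


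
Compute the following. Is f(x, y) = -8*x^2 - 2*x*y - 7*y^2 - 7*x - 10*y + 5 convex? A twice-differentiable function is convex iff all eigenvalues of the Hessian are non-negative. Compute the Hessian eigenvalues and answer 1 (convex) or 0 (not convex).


The Hessian of f(x,y) = -8*x^2 - 2*x*y - 7*y^2 - 7*x - 10*y + 5 is:
H = [[-16, -2], [-2, -14]]
Trace = -16 - 14 = -30
Determinant = -16*-14 - (-2)^2 = 220
Discriminant = (-30)^2 - 4*220 = 20.0
Eigenvalues: lambda_1 = -17.2361, lambda_2 = -12.7639
The function is not convex.

0


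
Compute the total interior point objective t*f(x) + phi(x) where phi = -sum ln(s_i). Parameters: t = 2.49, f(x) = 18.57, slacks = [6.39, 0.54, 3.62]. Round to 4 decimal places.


Step 1: Compute log-barrier.
ln values: [1.8547, -0.6162, 1.2865]
phi = -(1.8547 - 0.6162 + 1.2865) = -2.525
Step 2: Compute augmented objective.
t*f(x) = 2.49*18.57 = 46.2393
Total = 46.2393 - 2.525 = 43.7143


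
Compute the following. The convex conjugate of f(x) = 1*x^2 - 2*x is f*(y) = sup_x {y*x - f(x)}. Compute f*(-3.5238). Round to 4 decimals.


f*(y) = sup_x {y*x - a*x^2 - b*x} = sup_x {(y-b)*x - a*x^2}
FOC: (y - b) - 2a*x = 0 => x* = (y - b)/(2a)
x* = (-3.5238 + 2)/(2*1) = -0.7619
f*(-3.5238) = (y-b)^2/(4a) = (-3.5238 + 2)^2/(4*1)
= 2.322/4 = 0.5805


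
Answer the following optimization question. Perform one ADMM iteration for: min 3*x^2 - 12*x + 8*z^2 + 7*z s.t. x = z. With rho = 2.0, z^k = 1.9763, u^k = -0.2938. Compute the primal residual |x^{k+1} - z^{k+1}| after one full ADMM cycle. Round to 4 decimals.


ADMM iteration with rho = 2.0, z^k = 1.9763, u^k = -0.2938
Step 1: x-update.
Minimize 3*x^2 - 12*x + (2.0/2)*(x - 1.9763 - 0.2938)^2
FOC: (2*3 + 2.0)*x = 12 + 2.0*(1.9763 + 0.2938)
x^{k+1} = 2.0675
Step 2: z-update.
Minimize 8*z^2 + 7*z + (2.0/2)*(2.0675 - z - 0.2938)^2
FOC: (2*8 + 2.0)*z = -7 + 2.0*(2.0675 - 0.2938)
z^{k+1} = -0.1918
Step 3: u-update.
u^{k+1} = -0.2938 + 2.0675 + 0.1918 = 1.9655
Step 4: Primal residual = |2.0675 + 0.1918| = 2.2593


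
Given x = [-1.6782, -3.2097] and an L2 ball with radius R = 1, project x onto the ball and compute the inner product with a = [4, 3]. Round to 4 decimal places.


Step 1: Compute ||x|| (intermediates to 6 decimals).
||x|| = sqrt((-1.6782)^2 + (-3.2097)^2) = 3.621951
Step 2: Project.
Since ||x|| > R, scale = R/||x|| = 1/3.621951 = 0.276094, proj(x) = scale * x
proj(x) = [-0.463341, -0.886179]
Step 3: Dot product.
a^T * proj(x) = 4*(-0.463341) + 3*(-0.886179) = -4.5119


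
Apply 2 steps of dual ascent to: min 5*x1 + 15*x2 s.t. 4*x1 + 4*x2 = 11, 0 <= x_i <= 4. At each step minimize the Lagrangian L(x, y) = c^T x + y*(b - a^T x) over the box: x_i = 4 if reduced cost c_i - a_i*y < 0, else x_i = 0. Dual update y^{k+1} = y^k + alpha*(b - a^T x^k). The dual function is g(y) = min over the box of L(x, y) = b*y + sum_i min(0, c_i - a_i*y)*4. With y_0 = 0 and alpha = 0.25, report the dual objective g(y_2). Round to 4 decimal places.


Dual ascent for LP: min 5*x1 + 15*x2, 4*x1 + 4*x2 = 11, 0 <= x_i <= 4
Step 1: y^k = 0.0, reduced costs: (5.0, 15.0)
  x^k = (0.0, 0.0), subgradient = b - a^T x = 11.0
  y^{k+1} = 0.0 + 0.25*11.0 = 2.75
Step 2: y^k = 2.75, reduced costs: (-6.0, 4.0)
  x^k = (4.0, 0.0), subgradient = b - a^T x = -5.0
  y^{k+1} = 2.75 + 0.25*-5.0 = 1.5
Dual objective at y_2 = 1.5: reduced costs (-1.0, 9.0), box minimizer x = (4.0, 0.0)
g(y_2) = b*y + (c1 - a1*y)*x1 + (c2 - a2*y)*x2 = 11*1.5 + (-1.0)*4.0 + 9.0*0.0 = 16.5 - 4.0 + 0.0 = 12.5


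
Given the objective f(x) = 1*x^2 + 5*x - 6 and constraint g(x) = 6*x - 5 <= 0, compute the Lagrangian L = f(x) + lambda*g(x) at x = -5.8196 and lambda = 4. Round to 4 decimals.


Step 1: Evaluate f(x).
f(-5.8196) = 1*(-5.8196)^2 + 5*(-5.8196) - 6 = -1.2303
Step 2: Evaluate g(x).
g(-5.8196) = 6*-5.8196 - 5 = -39.9176
Step 3: Compute Lagrangian.
L = -1.2303 + 4*-39.9176 = -160.9007


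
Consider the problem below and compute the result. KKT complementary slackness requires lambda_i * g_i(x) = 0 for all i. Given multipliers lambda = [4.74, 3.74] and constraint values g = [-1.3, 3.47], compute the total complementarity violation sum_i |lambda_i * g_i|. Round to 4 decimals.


KKT complementary slackness check:
lambda_1 * g_1 = 4.74 * -1.3 = -6.162
lambda_2 * g_2 = 3.74 * 3.47 = 12.9778
Total violation = 6.162 + 12.9778 = 19.1398


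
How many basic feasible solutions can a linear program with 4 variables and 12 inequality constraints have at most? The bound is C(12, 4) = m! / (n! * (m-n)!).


Each vertex corresponds to some choice of n active constraints out of m, so the number of vertices is at most C(m, n) = m! / (n!(m-n)!).
m = 12, n = 4
Numerator: 12 * 11 * 10 * 9
Denominator: 4! = 24
C(12, 4) = 495


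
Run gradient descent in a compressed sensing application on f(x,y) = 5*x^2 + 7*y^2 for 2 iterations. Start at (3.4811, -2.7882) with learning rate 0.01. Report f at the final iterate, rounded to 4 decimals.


Gradient descent on f(x,y) = 5*x^2 + 7*y^2.
Starting point: (3.4811, -2.7882), alpha = 0.01
Step 1: grad_x = 2*5*3.4811 = 34.811, grad_y = 2*7*-2.7882 = -39.0348
  x_1 = 3.4811 - 0.01*34.811 = 3.133
  y_1 = -2.7882 - 0.01*-39.0348 = -2.3979
Step 2: grad_x = 2*5*3.133 = 31.3299, grad_y = 2*7*-2.3979 = -33.5699
  x_2 = 3.133 - 0.01*31.3299 = 2.8197
  y_2 = -2.3979 - 0.01*-33.5699 = -2.0622
f(2.8197, -2.0622) = 5*2.8197^2 + 7*(-2.0622)^2 = 69.5206


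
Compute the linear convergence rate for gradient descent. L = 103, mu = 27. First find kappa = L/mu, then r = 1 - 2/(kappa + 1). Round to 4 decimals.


Step 1: Compute the condition number.
kappa = L/mu = 103/27 = 3.8148
Step 2: Compute the convergence rate.
r = 1 - 2/(kappa + 1) = 1 - 2*mu/(L + mu) = (L - mu)/(L + mu) = 76/130 = 0.5846


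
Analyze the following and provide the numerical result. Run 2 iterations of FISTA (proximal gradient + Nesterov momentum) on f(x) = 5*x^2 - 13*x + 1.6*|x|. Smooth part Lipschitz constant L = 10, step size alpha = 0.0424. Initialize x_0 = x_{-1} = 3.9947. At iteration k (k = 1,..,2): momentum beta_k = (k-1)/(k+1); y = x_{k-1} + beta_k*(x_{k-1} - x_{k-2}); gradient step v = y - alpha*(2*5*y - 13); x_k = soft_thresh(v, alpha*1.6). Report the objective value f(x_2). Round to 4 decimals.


FISTA on f(x) = 5*x^2 - 13*x + 1.6*|x|
L = 10, alpha = 0.0424
Iteration 1: beta = 0.0, y = 3.9947 + 0.0*(3.9947 - 3.9947) = 3.9947
  grad(y) = 26.947, v = y - alpha*grad = 2.8521
  prox(v) = soft_thresh(2.8521, 0.0678) = 2.7843
Iteration 2: beta = 0.3333, y = 2.7843 + 0.3333*(2.7843 - 3.9947) = 2.3808
  grad(y) = 10.8084, v = y - alpha*grad = 1.9226
  prox(v) = soft_thresh(1.9226, 0.0678) = 1.8547
f(x_2) = 5*1.8547^2 - 13*1.8547 + 1.6*|1.8547| = -3.9438


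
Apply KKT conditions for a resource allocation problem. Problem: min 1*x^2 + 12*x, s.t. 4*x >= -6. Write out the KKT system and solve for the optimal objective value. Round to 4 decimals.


Step 1: Try lambda = 0 (constraint inactive).
x_unc = -12/(2*1) = -6.0
Check: 4*-6.0 = -24.0 < -6 -- violated!
Step 2: Constraint must be active: 4*x = -6
x* = -6/4 = -1.5
lambda = (2*1*(-1.5) + 12)/4 = 2.25
Step 3: Compute optimal value.
f(x*) = 1*(-1.5)^2 + 12*(-1.5) = -15.75


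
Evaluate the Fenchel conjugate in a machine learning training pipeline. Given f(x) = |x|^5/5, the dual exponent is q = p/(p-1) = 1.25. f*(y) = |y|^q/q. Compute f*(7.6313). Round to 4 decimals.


The conjugate exponent q satisfies 1/p + 1/q = 1.
p = 5, so q = 5/(5 - 1) = 1.25
|y|^q = 7.6313^1.25 = 12.6838
f*(7.6313) = 12.6838 / 1.25 = 10.147


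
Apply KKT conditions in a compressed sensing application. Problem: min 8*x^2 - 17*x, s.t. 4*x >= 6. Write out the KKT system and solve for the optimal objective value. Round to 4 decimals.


Step 1: Try lambda = 0 (constraint inactive).
x_unc = 17/(2*8) = 1.0625
Check: 4*1.0625 = 4.25 < 6 -- violated!
Step 2: Constraint must be active: 4*x = 6
x* = 6/4 = 1.5
lambda = (2*8*1.5 - 17)/4 = 1.75
Step 3: Compute optimal value.
f(x*) = 8*1.5^2 - 17*1.5 = -7.5


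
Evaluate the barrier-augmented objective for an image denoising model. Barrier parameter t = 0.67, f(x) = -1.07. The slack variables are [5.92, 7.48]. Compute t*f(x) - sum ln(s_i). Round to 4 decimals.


Step 1: Compute log-barrier.
ln values: [1.7783, 2.0122]
phi = -(1.7783 + 2.0122) = -3.7906
Step 2: Compute augmented objective.
t*f(x) = 0.67*-1.07 = -0.7169
Total = -0.7169 - 3.7906 = -4.5075


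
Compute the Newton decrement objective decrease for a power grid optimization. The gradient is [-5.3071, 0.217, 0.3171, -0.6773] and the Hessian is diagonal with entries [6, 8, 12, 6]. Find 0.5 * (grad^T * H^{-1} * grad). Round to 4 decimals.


Step 1: H is diagonal, so H^(-1) * g = [-0.8845, 0.0271, 0.0264, -0.1129].
Step 2: g^T H^(-1) g = sum_i g_i^2 / H_ii
  = (-5.3071)^2/6 + (0.217)^2/8 + (0.3171)^2/12 + (-0.6773)^2/6
  = 4.6942 + 0.0059 + 0.0084 + 0.0765 = 4.7849
Step 3: Objective decrease = 0.5 * g^T H^(-1) g = 2.3925


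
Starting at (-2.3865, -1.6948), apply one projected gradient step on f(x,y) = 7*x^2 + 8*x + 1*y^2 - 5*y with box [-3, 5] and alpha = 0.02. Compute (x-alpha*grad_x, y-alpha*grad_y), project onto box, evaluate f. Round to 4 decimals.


Step 1: Compute gradient at (-2.3865, -1.6948).
grad_x = 2*7*-2.3865 + 8 = -25.411
grad_y = 2*1*-1.6948 - 5 = -8.3896
Step 2: Gradient step.
x_raw = -2.3865 - 0.02*-25.411 = -1.8783
y_raw = -1.6948 - 0.02*-8.3896 = -1.527
Step 3: Project onto [-3, 5].
x_proj = clip(-1.8783) = -1.8783
y_proj = clip(-1.527) = -1.527
Step 4: Evaluate f.
f(-1.8783, -1.527) = 19.6361


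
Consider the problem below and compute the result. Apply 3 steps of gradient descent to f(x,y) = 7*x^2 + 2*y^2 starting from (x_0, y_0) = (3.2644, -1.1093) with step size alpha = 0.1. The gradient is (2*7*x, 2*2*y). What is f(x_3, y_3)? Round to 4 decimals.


Gradient descent on f(x,y) = 7*x^2 + 2*y^2.
Starting point: (3.2644, -1.1093), alpha = 0.1
Step 1: grad_x = 2*7*3.2644 = 45.7016, grad_y = 2*2*-1.1093 = -4.4372
  x_1 = 3.2644 - 0.1*45.7016 = -1.3058
  y_1 = -1.1093 - 0.1*-4.4372 = -0.6656
Step 2: grad_x = 2*7*-1.3058 = -18.2806, grad_y = 2*2*-0.6656 = -2.6623
  x_2 = -1.3058 - 0.1*-18.2806 = 0.5223
  y_2 = -0.6656 - 0.1*-2.6623 = -0.3993
Step 3: grad_x = 2*7*0.5223 = 7.3123, grad_y = 2*2*-0.3993 = -1.5974
  x_3 = 0.5223 - 0.1*7.3123 = -0.2089
  y_3 = -0.3993 - 0.1*-1.5974 = -0.2396
f(-0.2089, -0.2396) = 7*(-0.2089)^2 + 2*(-0.2396)^2 = 0.4204


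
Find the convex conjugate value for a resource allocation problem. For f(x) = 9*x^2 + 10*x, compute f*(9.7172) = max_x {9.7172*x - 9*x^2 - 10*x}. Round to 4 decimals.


f*(y) = sup_x {y*x - a*x^2 - b*x} = sup_x {(y-b)*x - a*x^2}
FOC: (y - b) - 2a*x = 0 => x* = (y - b)/(2a)
x* = (9.7172 - 10)/(2*9) = -0.0157
f*(9.7172) = (y-b)^2/(4a) = (9.7172 - 10)^2/(4*9)
= 0.08/36 = 0.0022


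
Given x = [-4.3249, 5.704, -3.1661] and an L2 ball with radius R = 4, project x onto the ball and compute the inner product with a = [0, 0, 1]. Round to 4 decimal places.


Step 1: Compute ||x|| (intermediates to 6 decimals).
||x|| = sqrt((-4.3249)^2 + 5.704^2 + (-3.1661)^2) = 7.827168
Step 2: Project.
Since ||x|| > R, scale = R/||x|| = 4/7.827168 = 0.511041, proj(x) = scale * x
proj(x) = [-2.210201, 2.914978, -1.618007]
Step 3: Dot product.
a^T * proj(x) = 0*(-2.210201) + 0*2.914978 + 1*(-1.618007) = -1.618


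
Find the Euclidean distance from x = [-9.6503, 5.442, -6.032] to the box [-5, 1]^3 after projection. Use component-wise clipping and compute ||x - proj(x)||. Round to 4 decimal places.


Project each component onto [-5, 1].
clip(-9.6503) = -5.0, clip(5.442) = 1.0, clip(-6.032) = -5.0
Projection = [-5.0, 1.0, -5.0]
Squared diffs: [21.6253, 19.7314, 1.065]
Distance = sqrt(42.4217) = 6.5132


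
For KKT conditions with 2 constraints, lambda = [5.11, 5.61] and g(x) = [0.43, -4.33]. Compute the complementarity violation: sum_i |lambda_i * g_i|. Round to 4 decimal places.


KKT complementary slackness check:
lambda_1 * g_1 = 5.11 * 0.43 = 2.1973
lambda_2 * g_2 = 5.61 * -4.33 = -24.2913
Total violation = 2.1973 + 24.2913 = 26.4886


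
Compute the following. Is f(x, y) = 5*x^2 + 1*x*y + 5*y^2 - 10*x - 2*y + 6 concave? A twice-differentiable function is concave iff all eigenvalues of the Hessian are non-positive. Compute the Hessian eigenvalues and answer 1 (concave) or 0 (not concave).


The Hessian of f(x,y) = 5*x^2 + 1*x*y + 5*y^2 - 10*x - 2*y + 6 is:
H = [[10, 1], [1, 10]]
Trace = 10 + 10 = 20
Determinant = 10*10 - (1)^2 = 99
Discriminant = (20)^2 - 4*99 = 4.0
Eigenvalues: lambda_1 = 9.0, lambda_2 = 11.0
The function is not concave.

0


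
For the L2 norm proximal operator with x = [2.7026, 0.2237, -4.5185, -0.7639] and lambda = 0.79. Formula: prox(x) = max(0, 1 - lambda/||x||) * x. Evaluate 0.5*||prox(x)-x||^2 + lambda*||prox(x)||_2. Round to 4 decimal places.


Step 1: Compute ||x||.
||x|| = 5.3249
Step 2: Compute scaling factor.
scale = max(0, 1 - 0.79/5.3249) = 0.8516
Step 3: prox(x) = [2.3016, 0.1905, -3.8481, -0.6506]
||prox(x)|| = 4.5349
Step 4: Proximal objective.
0.5*||prox-x||^2 = 0.3121
lambda*||prox|| = 3.5826
Total = 3.8946


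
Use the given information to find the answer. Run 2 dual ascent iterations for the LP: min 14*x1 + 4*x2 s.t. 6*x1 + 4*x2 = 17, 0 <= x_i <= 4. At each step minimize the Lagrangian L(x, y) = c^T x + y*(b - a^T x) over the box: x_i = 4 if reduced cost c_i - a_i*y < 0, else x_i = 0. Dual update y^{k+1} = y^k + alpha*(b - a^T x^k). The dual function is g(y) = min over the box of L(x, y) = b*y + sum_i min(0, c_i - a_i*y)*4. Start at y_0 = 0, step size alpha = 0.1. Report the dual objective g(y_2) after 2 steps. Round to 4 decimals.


Dual ascent for LP: min 14*x1 + 4*x2, 6*x1 + 4*x2 = 17, 0 <= x_i <= 4
Step 1: y^k = 0.0, reduced costs: (14.0, 4.0)
  x^k = (0.0, 0.0), subgradient = b - a^T x = 17.0
  y^{k+1} = 0.0 + 0.1*17.0 = 1.7
Step 2: y^k = 1.7, reduced costs: (3.8, -2.8)
  x^k = (0.0, 4.0), subgradient = b - a^T x = 1.0
  y^{k+1} = 1.7 + 0.1*1.0 = 1.8
Dual objective at y_2 = 1.8: reduced costs (3.2, -3.2), box minimizer x = (0.0, 4.0)
g(y_2) = b*y + (c1 - a1*y)*x1 + (c2 - a2*y)*x2 = 17*1.8 + 3.2*0.0 + (-3.2)*4.0 = 30.6 + 0.0 - 12.8 = 17.8


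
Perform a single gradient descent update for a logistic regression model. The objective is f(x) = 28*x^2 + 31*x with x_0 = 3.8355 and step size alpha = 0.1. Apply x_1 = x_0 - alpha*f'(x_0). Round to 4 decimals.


We compute the gradient at x_0 and apply the update.
f'(x) = 56*x + 31
f'(3.8355) = 56*3.8355 + 31 = 245.788
x_1 = 3.8355 - 0.1*245.788 = -20.7433


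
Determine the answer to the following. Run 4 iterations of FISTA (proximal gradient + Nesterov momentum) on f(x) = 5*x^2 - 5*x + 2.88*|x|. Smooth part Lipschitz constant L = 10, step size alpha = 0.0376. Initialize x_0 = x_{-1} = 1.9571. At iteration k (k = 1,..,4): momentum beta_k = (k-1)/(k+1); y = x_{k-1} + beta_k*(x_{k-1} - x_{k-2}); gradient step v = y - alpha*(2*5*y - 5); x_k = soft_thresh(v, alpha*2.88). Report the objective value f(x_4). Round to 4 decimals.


FISTA on f(x) = 5*x^2 - 5*x + 2.88*|x|
L = 10, alpha = 0.0376
Iteration 1: beta = 0.0, y = 1.9571 + 0.0*(1.9571 - 1.9571) = 1.9571
  grad(y) = 14.571, v = y - alpha*grad = 1.4092
  prox(v) = soft_thresh(1.4092, 0.1083) = 1.3009
Iteration 2: beta = 0.3333, y = 1.3009 + 0.3333*(1.3009 - 1.9571) = 1.0822
  grad(y) = 5.8222, v = y - alpha*grad = 0.8633
  prox(v) = soft_thresh(0.8633, 0.1083) = 0.755
Iteration 3: beta = 0.5, y = 0.755 + 0.5*(0.755 - 1.3009) = 0.4821
  grad(y) = -0.1794, v = y - alpha*grad = 0.4888
  prox(v) = soft_thresh(0.4888, 0.1083) = 0.3805
Iteration 4: beta = 0.6, y = 0.3805 + 0.6*(0.3805 - 0.755) = 0.1558
  grad(y) = -3.4419, v = y - alpha*grad = 0.2852
  prox(v) = soft_thresh(0.2852, 0.1083) = 0.1769
f(x_4) = 5*0.1769^2 - 5*0.1769 + 2.88*|0.1769| = -0.2186


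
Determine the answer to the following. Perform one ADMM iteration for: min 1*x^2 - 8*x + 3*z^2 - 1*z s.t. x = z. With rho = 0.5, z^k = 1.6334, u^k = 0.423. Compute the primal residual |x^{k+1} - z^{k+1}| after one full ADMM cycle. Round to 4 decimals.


ADMM iteration with rho = 0.5, z^k = 1.6334, u^k = 0.423
Step 1: x-update.
Minimize 1*x^2 - 8*x + (0.5/2)*(x - 1.6334 + 0.423)^2
FOC: (2*1 + 0.5)*x = 8 + 0.5*(1.6334 - 0.423)
x^{k+1} = 3.4421
Step 2: z-update.
Minimize 3*z^2 - 1*z + (0.5/2)*(3.4421 - z + 0.423)^2
FOC: (2*3 + 0.5)*z = 1 + 0.5*(3.4421 + 0.423)
z^{k+1} = 0.4512
Step 3: u-update.
u^{k+1} = 0.423 + 3.4421 - 0.4512 = 3.4139
Step 4: Primal residual = |3.4421 - 0.4512| = 2.9909


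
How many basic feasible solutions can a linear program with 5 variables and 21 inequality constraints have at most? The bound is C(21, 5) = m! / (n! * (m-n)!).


Each vertex corresponds to some choice of n active constraints out of m, so the number of vertices is at most C(m, n) = m! / (n!(m-n)!).
m = 21, n = 5
Numerator: 21 * 20 * 19 * 18 * 17
Denominator: 5! = 120
C(21, 5) = 20349


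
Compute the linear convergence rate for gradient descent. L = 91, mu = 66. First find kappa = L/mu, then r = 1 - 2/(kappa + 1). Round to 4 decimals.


Step 1: Compute the condition number.
kappa = L/mu = 91/66 = 1.3788
Step 2: Compute the convergence rate.
r = 1 - 2/(kappa + 1) = 1 - 2*mu/(L + mu) = (L - mu)/(L + mu) = 25/157 = 0.1592


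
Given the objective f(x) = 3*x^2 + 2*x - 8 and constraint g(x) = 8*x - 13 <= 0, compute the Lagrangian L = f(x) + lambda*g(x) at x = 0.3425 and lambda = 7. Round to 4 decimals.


Step 1: Evaluate f(x).
f(0.3425) = 3*0.3425^2 + 2*0.3425 - 8 = -6.9631
Step 2: Evaluate g(x).
g(0.3425) = 8*0.3425 - 13 = -10.26
Step 3: Compute Lagrangian.
L = -6.9631 + 7*-10.26 = -78.7831


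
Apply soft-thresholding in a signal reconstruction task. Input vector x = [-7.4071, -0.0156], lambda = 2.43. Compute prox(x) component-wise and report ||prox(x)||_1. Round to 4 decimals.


Soft-thresholding with lambda = 2.43:
prox(-7.4071) = sign(-7.4071)*max(|-7.4071| - 2.43, 0) = -4.9771
prox(-0.0156) = sign(-0.0156)*max(|-0.0156| - 2.43, 0) = 0.0
prox(x) = [-4.9771, 0.0]
||prox(x)||_1 = 4.9771 + 0.0 = 4.9771


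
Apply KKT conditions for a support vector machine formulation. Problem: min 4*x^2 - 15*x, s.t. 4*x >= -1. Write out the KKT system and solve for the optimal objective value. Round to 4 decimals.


Step 1: Try lambda = 0 (constraint inactive).
Stationarity: 2*4*x - 15 = 0
x* = 15/(2*4) = 1.875
Check constraint: 4*1.875 = 7.5 >= -1 -- satisfied.
Step 2: Compute optimal value.
f(x*) = 4*1.875^2 - 15*1.875 = -14.0625


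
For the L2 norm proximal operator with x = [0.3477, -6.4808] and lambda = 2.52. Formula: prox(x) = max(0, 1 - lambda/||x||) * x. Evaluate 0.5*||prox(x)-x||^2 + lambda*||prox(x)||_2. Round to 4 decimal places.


Step 1: Compute ||x||.
||x|| = 6.4901
Step 2: Compute scaling factor.
scale = max(0, 1 - 2.52/6.4901) = 0.6117
Step 3: prox(x) = [0.2127, -3.9644]
||prox(x)|| = 3.9701
Step 4: Proximal objective.
0.5*||prox-x||^2 = 3.1752
lambda*||prox|| = 10.0047
Total = 13.1799


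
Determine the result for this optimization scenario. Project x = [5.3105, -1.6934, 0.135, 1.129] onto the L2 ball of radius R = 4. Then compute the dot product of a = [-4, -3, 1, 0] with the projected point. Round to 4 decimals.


Step 1: Compute ||x|| (intermediates to 6 decimals).
||x|| = sqrt(5.3105^2 + (-1.6934)^2 + 0.135^2 + 1.129^2) = 5.68875
Step 2: Project.
Since ||x|| > R, scale = R/||x|| = 4/5.68875 = 0.703142, proj(x) = scale * x
proj(x) = [3.734036, -1.190701, 0.094924, 0.793847]
Step 3: Dot product.
a^T * proj(x) = -4*3.734036 - 3*(-1.190701) + 1*0.094924 + 0*0.793847 = -11.2691


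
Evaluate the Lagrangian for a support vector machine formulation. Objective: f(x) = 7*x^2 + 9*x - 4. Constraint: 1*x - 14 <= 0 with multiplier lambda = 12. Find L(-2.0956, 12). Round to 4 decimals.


Step 1: Evaluate f(x).
f(-2.0956) = 7*(-2.0956)^2 + 9*(-2.0956) - 4 = 7.8804
Step 2: Evaluate g(x).
g(-2.0956) = 1*-2.0956 - 14 = -16.0956
Step 3: Compute Lagrangian.
L = 7.8804 + 12*-16.0956 = -185.2668


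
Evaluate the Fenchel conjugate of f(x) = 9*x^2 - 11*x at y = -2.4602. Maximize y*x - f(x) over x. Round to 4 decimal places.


f*(y) = sup_x {y*x - a*x^2 - b*x} = sup_x {(y-b)*x - a*x^2}
FOC: (y - b) - 2a*x = 0 => x* = (y - b)/(2a)
x* = (-2.4602 + 11)/(2*9) = 0.4744
f*(-2.4602) = (y-b)^2/(4a) = (-2.4602 + 11)^2/(4*9)
= 72.9282/36 = 2.0258


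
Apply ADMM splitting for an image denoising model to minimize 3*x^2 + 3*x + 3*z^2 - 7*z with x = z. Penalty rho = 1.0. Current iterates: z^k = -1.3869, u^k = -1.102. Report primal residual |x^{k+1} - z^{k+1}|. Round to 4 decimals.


ADMM iteration with rho = 1.0, z^k = -1.3869, u^k = -1.102
Step 1: x-update.
Minimize 3*x^2 + 3*x + (1.0/2)*(x + 1.3869 - 1.102)^2
FOC: (2*3 + 1.0)*x = -3 + 1.0*(-1.3869 + 1.102)
x^{k+1} = -0.4693
Step 2: z-update.
Minimize 3*z^2 - 7*z + (1.0/2)*(-0.4693 - z - 1.102)^2
FOC: (2*3 + 1.0)*z = 7 + 1.0*(-0.4693 - 1.102)
z^{k+1} = 0.7755
Step 3: u-update.
u^{k+1} = -1.102 - 0.4693 - 0.7755 = -2.3468
Step 4: Primal residual = |-0.4693 - 0.7755| = 1.2448


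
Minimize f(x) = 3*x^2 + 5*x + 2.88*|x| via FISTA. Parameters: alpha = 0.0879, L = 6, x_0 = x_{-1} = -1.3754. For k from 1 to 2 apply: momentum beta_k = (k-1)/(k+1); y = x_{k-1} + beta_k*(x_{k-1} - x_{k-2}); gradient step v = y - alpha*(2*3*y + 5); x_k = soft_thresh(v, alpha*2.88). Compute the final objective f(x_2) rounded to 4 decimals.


FISTA on f(x) = 3*x^2 + 5*x + 2.88*|x|
L = 6, alpha = 0.0879
Iteration 1: beta = 0.0, y = -1.3754 + 0.0*(-1.3754 + 1.3754) = -1.3754
  grad(y) = -3.2524, v = y - alpha*grad = -1.0895
  prox(v) = soft_thresh(-1.0895, 0.2532) = -0.8364
Iteration 2: beta = 0.3333, y = -0.8364 + 0.3333*(-0.8364 + 1.3754) = -0.6567
  grad(y) = 1.0599, v = y - alpha*grad = -0.7498
  prox(v) = soft_thresh(-0.7498, 0.2532) = -0.4967
f(x_2) = 3*(-0.4967)^2 + 5*(-0.4967) + 2.88*|-0.4967| = -0.3129


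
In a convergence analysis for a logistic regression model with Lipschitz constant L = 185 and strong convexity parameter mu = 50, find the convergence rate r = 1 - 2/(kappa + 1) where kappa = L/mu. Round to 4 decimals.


Step 1: Compute the condition number.
kappa = L/mu = 185/50 = 3.7
Step 2: Compute the convergence rate.
r = 1 - 2/(kappa + 1) = 1 - 2*mu/(L + mu) = (L - mu)/(L + mu) = 135/235 = 0.5745


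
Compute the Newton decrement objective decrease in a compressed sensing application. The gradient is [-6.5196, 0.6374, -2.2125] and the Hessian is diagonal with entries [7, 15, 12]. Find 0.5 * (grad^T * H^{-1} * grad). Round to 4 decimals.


Step 1: H is diagonal, so H^(-1) * g = [-0.9314, 0.0425, -0.1844].
Step 2: g^T H^(-1) g = sum_i g_i^2 / H_ii
  = (-6.5196)^2/7 + (0.6374)^2/15 + (-2.2125)^2/12
  = 6.0722 + 0.0271 + 0.4079 = 6.5072
Step 3: Objective decrease = 0.5 * g^T H^(-1) g = 3.2536


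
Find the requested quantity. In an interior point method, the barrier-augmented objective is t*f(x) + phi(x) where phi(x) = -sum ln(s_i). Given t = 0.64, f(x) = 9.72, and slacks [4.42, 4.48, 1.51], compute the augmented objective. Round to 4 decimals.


Step 1: Compute log-barrier.
ln values: [1.4861, 1.4996, 0.4121]
phi = -(1.4861 + 1.4996 + 0.4121) = -3.3979
Step 2: Compute augmented objective.
t*f(x) = 0.64*9.72 = 6.2208
Total = 6.2208 - 3.3979 = 2.8229


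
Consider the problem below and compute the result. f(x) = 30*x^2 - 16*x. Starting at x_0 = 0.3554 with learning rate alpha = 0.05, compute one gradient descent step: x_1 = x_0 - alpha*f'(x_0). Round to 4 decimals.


We compute the gradient at x_0 and apply the update.
f'(x) = 60*x - 16
f'(0.3554) = 60*0.3554 - 16 = 5.324
x_1 = 0.3554 - 0.05*5.324 = 0.0892


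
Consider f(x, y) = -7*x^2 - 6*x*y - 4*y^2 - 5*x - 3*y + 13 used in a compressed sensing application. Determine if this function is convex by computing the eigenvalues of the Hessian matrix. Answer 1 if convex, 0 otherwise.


The Hessian of f(x,y) = -7*x^2 - 6*x*y - 4*y^2 - 5*x - 3*y + 13 is:
H = [[-14, -6], [-6, -8]]
Trace = -14 - 8 = -22
Determinant = -14*-8 - (-6)^2 = 76
Discriminant = (-22)^2 - 4*76 = 180.0
Eigenvalues: lambda_1 = -17.7082, lambda_2 = -4.2918
The function is not convex.

0


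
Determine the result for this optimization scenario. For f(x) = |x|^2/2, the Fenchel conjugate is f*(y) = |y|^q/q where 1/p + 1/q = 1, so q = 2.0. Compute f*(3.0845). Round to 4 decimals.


The conjugate exponent q satisfies 1/p + 1/q = 1.
p = 2, so q = 2/(2 - 1) = 2.0
|y|^q = 3.0845^2.0 = 9.5141
f*(3.0845) = 9.5141 / 2.0 = 4.7571


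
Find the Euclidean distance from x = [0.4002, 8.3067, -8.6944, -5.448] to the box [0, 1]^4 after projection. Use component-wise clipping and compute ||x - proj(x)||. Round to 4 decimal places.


Project each component onto [0, 1].
clip(0.4002) = 0.4002, clip(8.3067) = 1.0, clip(-8.6944) = 0.0, clip(-5.448) = 0.0
Projection = [0.4002, 1.0, 0.0, 0.0]
Squared diffs: [0.0, 53.3879, 75.5926, 29.6807]
Distance = sqrt(158.6612) = 12.5961
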